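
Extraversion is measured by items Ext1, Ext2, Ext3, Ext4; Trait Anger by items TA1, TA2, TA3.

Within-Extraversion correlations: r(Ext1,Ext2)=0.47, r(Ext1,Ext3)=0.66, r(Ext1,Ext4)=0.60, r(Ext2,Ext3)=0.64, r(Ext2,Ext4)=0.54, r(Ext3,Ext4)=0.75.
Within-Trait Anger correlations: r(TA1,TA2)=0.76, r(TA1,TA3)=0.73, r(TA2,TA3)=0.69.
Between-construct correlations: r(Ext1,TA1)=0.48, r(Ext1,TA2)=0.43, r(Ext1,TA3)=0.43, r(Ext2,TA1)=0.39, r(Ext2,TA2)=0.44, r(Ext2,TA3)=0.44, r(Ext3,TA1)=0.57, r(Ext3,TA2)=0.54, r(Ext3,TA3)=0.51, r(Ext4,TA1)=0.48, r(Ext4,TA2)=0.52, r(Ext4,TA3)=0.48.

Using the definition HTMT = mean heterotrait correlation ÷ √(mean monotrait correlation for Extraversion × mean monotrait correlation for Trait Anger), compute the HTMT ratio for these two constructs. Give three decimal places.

Between-construct mean = 5.71/12 = 0.4758.
Mean within-Ext = 3.66/6 = 0.6100; mean within-TA = 2.18/3 = 0.7267.
Geometric mean = √(0.6100 × 0.7267) = 0.6658.
HTMT = 0.4758 / 0.6658 = 0.715.

0.715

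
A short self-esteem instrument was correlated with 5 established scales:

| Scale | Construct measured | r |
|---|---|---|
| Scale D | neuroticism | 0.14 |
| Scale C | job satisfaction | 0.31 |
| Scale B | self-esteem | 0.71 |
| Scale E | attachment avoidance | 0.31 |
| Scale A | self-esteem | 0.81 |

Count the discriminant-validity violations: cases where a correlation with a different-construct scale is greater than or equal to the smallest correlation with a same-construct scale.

Convergent (same construct = self-esteem): Scale B, Scale A.
Smallest convergent = 0.71. Discriminant values: 0.14, 0.31, 0.31; count ≥ 0.71 → 0.

0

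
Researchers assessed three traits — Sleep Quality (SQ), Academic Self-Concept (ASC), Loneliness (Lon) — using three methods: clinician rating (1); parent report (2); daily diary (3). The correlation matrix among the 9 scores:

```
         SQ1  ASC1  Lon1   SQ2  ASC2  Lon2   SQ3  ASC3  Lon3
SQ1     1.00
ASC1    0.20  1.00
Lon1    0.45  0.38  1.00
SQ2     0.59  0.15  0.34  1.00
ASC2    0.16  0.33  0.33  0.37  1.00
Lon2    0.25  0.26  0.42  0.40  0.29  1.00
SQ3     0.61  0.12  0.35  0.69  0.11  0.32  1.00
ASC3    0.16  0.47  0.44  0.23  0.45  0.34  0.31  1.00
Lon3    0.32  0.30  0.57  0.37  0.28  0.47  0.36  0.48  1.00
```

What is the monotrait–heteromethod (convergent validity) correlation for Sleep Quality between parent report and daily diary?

0.69

Same trait (SQ), different methods: r(SQ2, SQ3) = 0.69.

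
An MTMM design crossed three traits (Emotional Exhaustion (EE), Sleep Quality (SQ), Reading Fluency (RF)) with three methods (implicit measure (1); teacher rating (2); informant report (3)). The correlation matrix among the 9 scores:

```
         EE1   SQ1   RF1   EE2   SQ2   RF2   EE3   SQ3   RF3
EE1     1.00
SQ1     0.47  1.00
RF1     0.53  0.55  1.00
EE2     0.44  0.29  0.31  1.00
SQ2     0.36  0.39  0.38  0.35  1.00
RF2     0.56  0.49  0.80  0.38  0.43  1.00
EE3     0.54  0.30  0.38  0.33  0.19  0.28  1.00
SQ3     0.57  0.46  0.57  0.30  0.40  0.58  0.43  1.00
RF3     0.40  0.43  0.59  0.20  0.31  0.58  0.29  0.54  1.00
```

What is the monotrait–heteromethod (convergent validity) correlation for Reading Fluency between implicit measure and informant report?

Same trait (RF), different methods: r(RF1, RF3) = 0.59.

0.59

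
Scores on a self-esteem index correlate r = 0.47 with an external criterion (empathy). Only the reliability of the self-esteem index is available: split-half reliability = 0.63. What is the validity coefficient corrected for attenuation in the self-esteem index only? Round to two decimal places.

0.59

Single correction: r_c = r_obs / √r_xx = 0.47 / √0.63 = 0.47 / 0.7937 ≈ 0.59.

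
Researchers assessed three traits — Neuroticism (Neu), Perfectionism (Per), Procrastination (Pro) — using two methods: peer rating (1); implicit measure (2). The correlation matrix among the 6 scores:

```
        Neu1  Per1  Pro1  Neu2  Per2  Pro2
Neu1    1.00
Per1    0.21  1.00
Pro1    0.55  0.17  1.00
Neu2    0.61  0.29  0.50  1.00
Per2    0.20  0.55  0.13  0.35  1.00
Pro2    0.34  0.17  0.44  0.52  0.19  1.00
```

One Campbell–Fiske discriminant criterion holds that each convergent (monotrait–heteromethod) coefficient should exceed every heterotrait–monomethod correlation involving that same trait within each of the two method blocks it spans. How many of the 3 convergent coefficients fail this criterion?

1

Each convergent coefficient versus the relevant comparison correlations:
Neu (methods 1·2): 0.61 vs {0.21, 0.35, 0.55, 0.52} → pass.
Per (methods 1·2): 0.55 vs {0.21, 0.35, 0.17, 0.19} → pass.
Pro (methods 1·2): 0.44 vs {0.55, 0.52, 0.17, 0.19} → fail.
1 of 3 fail.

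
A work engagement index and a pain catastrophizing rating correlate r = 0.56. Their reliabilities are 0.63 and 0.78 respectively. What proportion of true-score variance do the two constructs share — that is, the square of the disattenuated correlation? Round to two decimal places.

0.64

Disattenuated r = 0.56 / √(0.63 × 0.78) = 0.56 / 0.7010 = 0.7989.
Shared true-score variance = 0.7989² = 0.6382 ≈ 0.64.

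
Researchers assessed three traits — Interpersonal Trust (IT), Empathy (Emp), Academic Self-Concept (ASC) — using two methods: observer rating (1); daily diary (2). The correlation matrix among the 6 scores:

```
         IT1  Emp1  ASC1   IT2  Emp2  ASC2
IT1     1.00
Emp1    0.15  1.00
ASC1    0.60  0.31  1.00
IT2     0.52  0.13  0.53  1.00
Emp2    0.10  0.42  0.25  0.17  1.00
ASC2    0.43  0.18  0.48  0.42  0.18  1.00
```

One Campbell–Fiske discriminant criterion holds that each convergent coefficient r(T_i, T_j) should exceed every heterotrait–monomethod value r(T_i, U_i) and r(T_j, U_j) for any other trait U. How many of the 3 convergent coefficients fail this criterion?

Convergent coefficients and their comparison sets:
IT (methods 1·2): 0.52 vs {0.15, 0.17, 0.60, 0.42} → fail.
Emp (methods 1·2): 0.42 vs {0.15, 0.17, 0.31, 0.18} → pass.
ASC (methods 1·2): 0.48 vs {0.60, 0.42, 0.31, 0.18} → fail.
2 of 3 fail.

2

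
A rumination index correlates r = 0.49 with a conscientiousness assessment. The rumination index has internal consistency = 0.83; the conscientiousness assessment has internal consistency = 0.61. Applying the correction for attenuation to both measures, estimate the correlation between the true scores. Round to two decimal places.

r_true = r_obs / √(r_xx · r_yy) = 0.49 / √(0.83 × 0.61) = 0.49 / √0.5063 = 0.49 / 0.7115 ≈ 0.69.

0.69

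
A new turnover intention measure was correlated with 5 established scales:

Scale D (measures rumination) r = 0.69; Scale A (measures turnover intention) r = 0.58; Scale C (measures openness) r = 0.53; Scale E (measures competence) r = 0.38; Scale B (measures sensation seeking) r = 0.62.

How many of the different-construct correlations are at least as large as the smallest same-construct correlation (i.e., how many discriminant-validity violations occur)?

2

Convergent (same construct = turnover intention): Scale A.
Smallest convergent = 0.58. Discriminant values: 0.69, 0.53, 0.38, 0.62; count ≥ 0.58 → 2.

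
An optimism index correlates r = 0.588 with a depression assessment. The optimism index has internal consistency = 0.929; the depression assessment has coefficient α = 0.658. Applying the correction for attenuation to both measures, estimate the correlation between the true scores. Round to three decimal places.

0.752

r_true = r_obs / √(r_xx · r_yy) = 0.588 / √(0.929 × 0.658) = 0.588 / √0.611282 = 0.588 / 0.7818 ≈ 0.752.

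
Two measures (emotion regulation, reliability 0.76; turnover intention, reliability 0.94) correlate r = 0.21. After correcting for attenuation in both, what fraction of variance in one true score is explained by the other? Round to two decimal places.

Disattenuated r = 0.21 / √(0.76 × 0.94) = 0.21 / 0.8452 = 0.2485.
Shared true-score variance = 0.2485² = 0.0618 ≈ 0.06.

0.06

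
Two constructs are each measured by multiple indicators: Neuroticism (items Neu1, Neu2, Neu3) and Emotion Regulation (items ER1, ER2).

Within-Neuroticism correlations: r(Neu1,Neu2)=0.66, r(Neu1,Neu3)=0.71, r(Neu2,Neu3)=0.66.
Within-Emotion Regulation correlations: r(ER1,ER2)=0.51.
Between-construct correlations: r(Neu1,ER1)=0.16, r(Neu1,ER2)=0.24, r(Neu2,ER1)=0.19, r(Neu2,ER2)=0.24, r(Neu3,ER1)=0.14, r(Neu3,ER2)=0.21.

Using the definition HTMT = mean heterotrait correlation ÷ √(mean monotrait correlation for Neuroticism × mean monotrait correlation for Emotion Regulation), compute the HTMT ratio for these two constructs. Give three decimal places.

0.335

Mean heterotrait r = 1.18/6 = 0.1967.
Mean within-Neu = 2.03/3 = 0.6767; mean within-ER = 0.51/1 = 0.5100.
Geometric mean = √(0.6767 × 0.5100) = 0.5875.
HTMT = 0.1967 / 0.5875 = 0.335.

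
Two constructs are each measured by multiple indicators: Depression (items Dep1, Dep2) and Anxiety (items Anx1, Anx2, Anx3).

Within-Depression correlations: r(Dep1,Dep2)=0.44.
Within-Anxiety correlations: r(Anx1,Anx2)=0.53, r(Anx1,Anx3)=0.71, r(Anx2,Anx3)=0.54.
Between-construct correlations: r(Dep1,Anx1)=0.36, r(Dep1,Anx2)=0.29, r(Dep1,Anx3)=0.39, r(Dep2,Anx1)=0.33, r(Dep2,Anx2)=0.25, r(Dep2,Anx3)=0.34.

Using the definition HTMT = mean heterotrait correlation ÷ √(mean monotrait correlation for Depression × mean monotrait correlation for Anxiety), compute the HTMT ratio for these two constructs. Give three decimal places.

0.639

Mean between = 1.96/6 = 0.3267.
Mean within-Dep = 0.44/1 = 0.4400; mean within-Anx = 1.78/3 = 0.5933.
Geometric mean = √(0.4400 × 0.5933) = 0.5109.
HTMT = 0.3267 / 0.5109 = 0.639.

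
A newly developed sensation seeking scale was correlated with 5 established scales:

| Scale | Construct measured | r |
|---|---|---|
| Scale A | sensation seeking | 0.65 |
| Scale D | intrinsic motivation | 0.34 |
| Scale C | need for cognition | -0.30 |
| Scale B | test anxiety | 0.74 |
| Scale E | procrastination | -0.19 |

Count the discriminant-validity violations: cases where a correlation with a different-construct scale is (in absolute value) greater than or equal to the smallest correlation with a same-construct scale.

1

Convergent (same construct = sensation seeking): Scale A.
Smallest convergent = 0.65. Discriminant |r|: 0.34, 0.30, 0.74, 0.19; count ≥ 0.65 → 1.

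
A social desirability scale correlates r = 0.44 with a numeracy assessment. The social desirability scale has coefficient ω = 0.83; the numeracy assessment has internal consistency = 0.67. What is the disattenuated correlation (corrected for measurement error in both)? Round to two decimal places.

0.59

r_true = r_obs / √(r_xx · r_yy) = 0.44 / √(0.83 × 0.67) = 0.44 / √0.5561 = 0.44 / 0.7457 ≈ 0.59.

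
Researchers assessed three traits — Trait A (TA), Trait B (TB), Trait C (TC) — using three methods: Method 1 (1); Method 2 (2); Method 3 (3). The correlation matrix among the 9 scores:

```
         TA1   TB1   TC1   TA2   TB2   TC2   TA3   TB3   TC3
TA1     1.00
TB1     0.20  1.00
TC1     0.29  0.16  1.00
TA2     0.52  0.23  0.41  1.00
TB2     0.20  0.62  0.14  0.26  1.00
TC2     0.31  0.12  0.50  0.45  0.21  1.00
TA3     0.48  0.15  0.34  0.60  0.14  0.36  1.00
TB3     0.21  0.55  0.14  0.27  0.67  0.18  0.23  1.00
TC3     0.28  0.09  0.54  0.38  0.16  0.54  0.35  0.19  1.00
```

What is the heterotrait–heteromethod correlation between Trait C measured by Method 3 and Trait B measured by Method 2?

0.16

Different traits and methods: r(TC3, TB2) = 0.16.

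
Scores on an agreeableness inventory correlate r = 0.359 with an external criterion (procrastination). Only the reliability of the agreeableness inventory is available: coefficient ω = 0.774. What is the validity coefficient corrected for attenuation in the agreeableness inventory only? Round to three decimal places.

0.408

Single correction: r_c = r_obs / √r_xx = 0.359 / √0.774 = 0.359 / 0.8798 ≈ 0.408.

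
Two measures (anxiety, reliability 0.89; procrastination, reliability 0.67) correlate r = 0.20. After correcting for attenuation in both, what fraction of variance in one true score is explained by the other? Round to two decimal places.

Disattenuated r = 0.20 / √(0.89 × 0.67) = 0.20 / 0.7722 = 0.2590.
Shared true-score variance = 0.2590² = 0.0671 ≈ 0.07.

0.07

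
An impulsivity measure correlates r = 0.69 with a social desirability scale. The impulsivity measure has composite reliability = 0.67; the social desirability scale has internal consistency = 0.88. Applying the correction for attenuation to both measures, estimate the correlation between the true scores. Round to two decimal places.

r_true = r_obs / √(r_xx · r_yy) = 0.69 / √(0.67 × 0.88) = 0.69 / √0.5896 = 0.69 / 0.7679 ≈ 0.90.

0.90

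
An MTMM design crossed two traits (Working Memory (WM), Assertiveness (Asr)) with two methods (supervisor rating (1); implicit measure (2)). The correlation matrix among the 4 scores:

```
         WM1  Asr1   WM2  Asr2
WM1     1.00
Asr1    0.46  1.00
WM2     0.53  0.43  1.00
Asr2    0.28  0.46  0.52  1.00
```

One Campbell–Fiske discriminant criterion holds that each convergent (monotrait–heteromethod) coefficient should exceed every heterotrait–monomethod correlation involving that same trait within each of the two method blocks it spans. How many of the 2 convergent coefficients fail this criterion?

Convergent coefficients and their comparison sets:
WM (methods 1·2): 0.53 vs {0.46, 0.52} → pass.
Asr (methods 1·2): 0.46 vs {0.46, 0.52} → fail.
1 of 2 fail.

1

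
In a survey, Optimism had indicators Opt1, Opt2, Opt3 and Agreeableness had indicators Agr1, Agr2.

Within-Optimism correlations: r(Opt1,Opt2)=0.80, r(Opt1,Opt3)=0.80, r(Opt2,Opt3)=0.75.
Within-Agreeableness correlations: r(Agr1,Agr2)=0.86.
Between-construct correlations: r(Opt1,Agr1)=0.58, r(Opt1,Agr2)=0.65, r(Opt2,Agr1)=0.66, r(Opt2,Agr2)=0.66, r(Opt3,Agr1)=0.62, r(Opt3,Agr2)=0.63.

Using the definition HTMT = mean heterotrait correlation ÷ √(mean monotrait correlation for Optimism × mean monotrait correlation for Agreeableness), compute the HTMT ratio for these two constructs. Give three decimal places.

0.772

Mean heterotrait r = 3.80/6 = 0.6333.
Mean within-Opt = 2.35/3 = 0.7833; mean within-Agr = 0.86/1 = 0.8600.
Geometric mean = √(0.7833 × 0.8600) = 0.8208.
HTMT = 0.6333 / 0.8208 = 0.772.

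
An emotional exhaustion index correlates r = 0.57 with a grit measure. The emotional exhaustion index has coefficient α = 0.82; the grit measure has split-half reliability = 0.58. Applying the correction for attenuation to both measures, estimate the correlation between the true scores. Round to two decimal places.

0.83

r_true = r_obs / √(r_xx · r_yy) = 0.57 / √(0.82 × 0.58) = 0.57 / √0.4756 = 0.57 / 0.6896 ≈ 0.83.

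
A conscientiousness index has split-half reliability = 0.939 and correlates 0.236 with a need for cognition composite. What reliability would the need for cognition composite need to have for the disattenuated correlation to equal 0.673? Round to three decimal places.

r_true = r_obs / √(r_xx · r_yy) ⇒ 0.673 = 0.236 / √(0.939 · r_yy).
√(0.939 · r_yy) = 0.236 / 0.673 = 0.3507; 0.939 · r_yy = 0.1230; r_yy = 0.1230 / 0.939 ≈ 0.131.

0.131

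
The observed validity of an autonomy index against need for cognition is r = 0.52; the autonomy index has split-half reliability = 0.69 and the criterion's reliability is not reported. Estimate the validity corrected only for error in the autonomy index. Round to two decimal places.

0.63

Single correction: r_c = r_obs / √r_xx = 0.52 / √0.69 = 0.52 / 0.8307 ≈ 0.63.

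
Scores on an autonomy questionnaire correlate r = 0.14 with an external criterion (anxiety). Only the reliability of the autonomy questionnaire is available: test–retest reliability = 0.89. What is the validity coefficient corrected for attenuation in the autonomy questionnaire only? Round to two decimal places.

Single correction: r_c = r_obs / √r_xx = 0.14 / √0.89 = 0.14 / 0.9434 ≈ 0.15.

0.15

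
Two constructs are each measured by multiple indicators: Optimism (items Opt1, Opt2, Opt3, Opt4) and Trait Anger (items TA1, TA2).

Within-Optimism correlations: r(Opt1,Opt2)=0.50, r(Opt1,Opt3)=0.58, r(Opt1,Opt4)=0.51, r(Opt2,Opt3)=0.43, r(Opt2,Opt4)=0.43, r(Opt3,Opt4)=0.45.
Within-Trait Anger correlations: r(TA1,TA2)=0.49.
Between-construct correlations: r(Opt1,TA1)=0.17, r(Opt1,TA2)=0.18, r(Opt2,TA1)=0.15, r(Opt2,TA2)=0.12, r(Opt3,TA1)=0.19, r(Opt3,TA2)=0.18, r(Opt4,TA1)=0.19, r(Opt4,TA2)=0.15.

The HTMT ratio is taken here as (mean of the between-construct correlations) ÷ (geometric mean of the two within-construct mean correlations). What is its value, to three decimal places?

0.342

Mean heterotrait r = 1.33/8 = 0.1663.
Mean within-Opt = 2.90/6 = 0.4833; mean within-TA = 0.49/1 = 0.4900.
Geometric mean = √(0.4833 × 0.4900) = 0.4866.
HTMT = 0.1663 / 0.4866 = 0.342.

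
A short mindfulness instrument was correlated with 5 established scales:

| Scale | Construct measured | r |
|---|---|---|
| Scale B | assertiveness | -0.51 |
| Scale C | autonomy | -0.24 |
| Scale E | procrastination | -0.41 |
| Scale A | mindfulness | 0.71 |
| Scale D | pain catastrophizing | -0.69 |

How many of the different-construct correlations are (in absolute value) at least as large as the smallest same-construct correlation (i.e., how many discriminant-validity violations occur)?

Convergent (same construct = mindfulness): Scale A.
Smallest convergent = 0.71. Discriminant |r|: 0.51, 0.24, 0.41, 0.69; count ≥ 0.71 → 0.

0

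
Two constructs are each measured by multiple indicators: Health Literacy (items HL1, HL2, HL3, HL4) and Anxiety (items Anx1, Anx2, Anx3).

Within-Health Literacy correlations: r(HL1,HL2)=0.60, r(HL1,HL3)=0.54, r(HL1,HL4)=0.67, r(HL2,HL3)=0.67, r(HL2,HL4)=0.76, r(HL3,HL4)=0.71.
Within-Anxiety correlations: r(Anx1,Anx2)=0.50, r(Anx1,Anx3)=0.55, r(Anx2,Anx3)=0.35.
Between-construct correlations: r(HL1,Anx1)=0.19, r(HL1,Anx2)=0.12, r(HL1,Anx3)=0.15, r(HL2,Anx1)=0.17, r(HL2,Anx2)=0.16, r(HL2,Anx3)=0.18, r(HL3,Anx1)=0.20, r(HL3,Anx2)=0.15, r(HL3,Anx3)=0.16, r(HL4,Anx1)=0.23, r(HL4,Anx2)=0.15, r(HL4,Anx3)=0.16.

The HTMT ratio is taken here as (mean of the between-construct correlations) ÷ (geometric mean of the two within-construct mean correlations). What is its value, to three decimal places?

0.304

Between-construct mean = 2.02/12 = 0.1683.
Mean within-HL = 3.95/6 = 0.6583; mean within-Anx = 1.40/3 = 0.4667.
Geometric mean = √(0.6583 × 0.4667) = 0.5543.
HTMT = 0.1683 / 0.5543 = 0.304.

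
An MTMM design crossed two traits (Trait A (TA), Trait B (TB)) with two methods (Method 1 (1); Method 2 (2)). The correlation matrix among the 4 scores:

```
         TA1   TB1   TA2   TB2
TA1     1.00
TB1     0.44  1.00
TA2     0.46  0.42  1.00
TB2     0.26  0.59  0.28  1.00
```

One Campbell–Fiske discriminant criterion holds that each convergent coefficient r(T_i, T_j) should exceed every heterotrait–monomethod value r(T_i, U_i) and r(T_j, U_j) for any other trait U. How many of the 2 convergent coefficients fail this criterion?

Each convergent coefficient versus the relevant comparison correlations:
TA (methods 1·2): 0.46 vs {0.44, 0.28} → pass.
TB (methods 1·2): 0.59 vs {0.44, 0.28} → pass.
0 of 2 fail.

0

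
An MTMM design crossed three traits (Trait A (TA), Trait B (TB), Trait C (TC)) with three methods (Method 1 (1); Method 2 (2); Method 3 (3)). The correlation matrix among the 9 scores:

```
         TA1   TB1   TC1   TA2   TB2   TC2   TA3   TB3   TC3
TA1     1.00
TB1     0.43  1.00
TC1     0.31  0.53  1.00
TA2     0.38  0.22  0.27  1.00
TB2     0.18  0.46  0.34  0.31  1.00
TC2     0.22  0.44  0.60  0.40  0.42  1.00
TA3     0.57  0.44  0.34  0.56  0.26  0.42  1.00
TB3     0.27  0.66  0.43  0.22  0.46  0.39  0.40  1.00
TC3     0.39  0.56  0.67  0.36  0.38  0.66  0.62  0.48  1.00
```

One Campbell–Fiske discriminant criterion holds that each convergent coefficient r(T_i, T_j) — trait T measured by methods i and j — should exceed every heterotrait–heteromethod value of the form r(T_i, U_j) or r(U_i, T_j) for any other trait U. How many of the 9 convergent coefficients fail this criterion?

Each convergent coefficient versus the relevant comparison correlations:
TA (methods 1·2): 0.38 vs {0.18, 0.22, 0.22, 0.27} → pass.
TA (methods 1·3): 0.57 vs {0.27, 0.44, 0.39, 0.34} → pass.
TA (methods 2·3): 0.56 vs {0.22, 0.26, 0.36, 0.42} → pass.
TB (methods 1·2): 0.46 vs {0.22, 0.18, 0.44, 0.34} → pass.
TB (methods 1·3): 0.66 vs {0.44, 0.27, 0.56, 0.43} → pass.
TB (methods 2·3): 0.46 vs {0.26, 0.22, 0.38, 0.39} → pass.
TC (methods 1·2): 0.60 vs {0.27, 0.22, 0.34, 0.44} → pass.
TC (methods 1·3): 0.67 vs {0.34, 0.39, 0.43, 0.56} → pass.
TC (methods 2·3): 0.66 vs {0.42, 0.36, 0.39, 0.38} → pass.
0 of 9 fail.

0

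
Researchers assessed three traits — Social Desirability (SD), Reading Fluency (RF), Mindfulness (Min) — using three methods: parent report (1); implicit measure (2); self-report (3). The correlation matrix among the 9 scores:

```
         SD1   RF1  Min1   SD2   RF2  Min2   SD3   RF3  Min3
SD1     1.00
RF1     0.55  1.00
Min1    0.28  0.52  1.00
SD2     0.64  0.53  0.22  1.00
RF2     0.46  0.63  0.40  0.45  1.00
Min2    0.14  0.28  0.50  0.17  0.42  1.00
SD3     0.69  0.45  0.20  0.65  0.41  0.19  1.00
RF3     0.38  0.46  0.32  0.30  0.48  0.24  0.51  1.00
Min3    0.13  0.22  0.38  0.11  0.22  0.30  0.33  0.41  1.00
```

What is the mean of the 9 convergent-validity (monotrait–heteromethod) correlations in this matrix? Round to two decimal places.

0.53

Convergent values: 0.64, 0.69, 0.65, 0.63, 0.46, 0.48, 0.50, 0.38, 0.30; mean = 4.73/9 = 0.53.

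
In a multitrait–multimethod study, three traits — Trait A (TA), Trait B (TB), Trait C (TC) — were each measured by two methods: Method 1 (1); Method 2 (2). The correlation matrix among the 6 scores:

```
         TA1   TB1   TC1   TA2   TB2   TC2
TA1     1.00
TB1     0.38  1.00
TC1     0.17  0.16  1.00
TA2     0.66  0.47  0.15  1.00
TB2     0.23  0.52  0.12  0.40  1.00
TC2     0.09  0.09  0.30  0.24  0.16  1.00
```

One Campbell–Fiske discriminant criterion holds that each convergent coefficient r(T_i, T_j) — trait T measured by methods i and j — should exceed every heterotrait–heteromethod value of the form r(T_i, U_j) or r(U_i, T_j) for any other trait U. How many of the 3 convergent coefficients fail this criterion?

Convergent coefficients and their comparison sets:
TA (methods 1·2): 0.66 vs {0.23, 0.47, 0.09, 0.15} → pass.
TB (methods 1·2): 0.52 vs {0.47, 0.23, 0.09, 0.12} → pass.
TC (methods 1·2): 0.30 vs {0.15, 0.09, 0.12, 0.09} → pass.
0 of 3 fail.

0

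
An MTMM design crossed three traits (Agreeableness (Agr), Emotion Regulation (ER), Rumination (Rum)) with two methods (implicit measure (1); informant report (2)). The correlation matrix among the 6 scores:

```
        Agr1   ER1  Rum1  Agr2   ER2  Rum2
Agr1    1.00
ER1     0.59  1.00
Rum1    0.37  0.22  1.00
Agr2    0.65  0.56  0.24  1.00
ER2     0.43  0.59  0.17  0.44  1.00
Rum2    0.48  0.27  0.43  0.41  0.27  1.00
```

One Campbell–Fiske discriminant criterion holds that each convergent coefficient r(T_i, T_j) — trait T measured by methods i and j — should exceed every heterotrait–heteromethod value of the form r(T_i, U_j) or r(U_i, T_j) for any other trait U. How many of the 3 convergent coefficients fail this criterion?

Checking each validity diagonal entry against its comparison values:
Agr (methods 1·2): 0.65 vs {0.43, 0.56, 0.48, 0.24} → pass.
ER (methods 1·2): 0.59 vs {0.56, 0.43, 0.27, 0.17} → pass.
Rum (methods 1·2): 0.43 vs {0.24, 0.48, 0.17, 0.27} → fail.
1 of 3 fail.

1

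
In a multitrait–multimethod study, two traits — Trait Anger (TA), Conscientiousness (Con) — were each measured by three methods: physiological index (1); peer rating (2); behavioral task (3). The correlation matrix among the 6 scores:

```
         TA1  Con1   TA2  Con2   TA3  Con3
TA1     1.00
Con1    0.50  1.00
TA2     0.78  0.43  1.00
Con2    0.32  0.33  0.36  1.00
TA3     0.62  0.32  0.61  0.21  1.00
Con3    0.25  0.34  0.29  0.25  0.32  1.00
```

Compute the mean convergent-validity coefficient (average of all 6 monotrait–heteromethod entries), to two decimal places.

Convergent values: 0.78, 0.62, 0.61, 0.33, 0.34, 0.25; mean = 2.93/6 = 0.49.

0.49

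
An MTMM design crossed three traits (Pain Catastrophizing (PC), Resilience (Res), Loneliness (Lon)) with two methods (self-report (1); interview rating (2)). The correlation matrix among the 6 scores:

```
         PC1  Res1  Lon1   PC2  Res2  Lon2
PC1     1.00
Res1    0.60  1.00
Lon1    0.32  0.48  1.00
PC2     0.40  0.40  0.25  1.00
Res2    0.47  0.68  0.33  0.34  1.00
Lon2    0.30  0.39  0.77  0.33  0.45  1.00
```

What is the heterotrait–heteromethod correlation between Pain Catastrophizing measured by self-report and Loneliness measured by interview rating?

0.30

Different traits and methods: r(PC1, Lon2) = 0.30.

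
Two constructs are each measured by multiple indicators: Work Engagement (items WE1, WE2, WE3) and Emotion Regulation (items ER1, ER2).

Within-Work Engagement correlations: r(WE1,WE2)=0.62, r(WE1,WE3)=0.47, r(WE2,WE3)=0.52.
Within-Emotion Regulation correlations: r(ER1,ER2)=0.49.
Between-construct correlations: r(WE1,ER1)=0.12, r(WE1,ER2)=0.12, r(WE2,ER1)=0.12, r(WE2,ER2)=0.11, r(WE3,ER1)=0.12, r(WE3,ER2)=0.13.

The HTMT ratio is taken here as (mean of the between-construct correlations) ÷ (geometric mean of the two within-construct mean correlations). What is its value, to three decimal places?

0.234

Mean between = 0.72/6 = 0.1200.
Mean within-WE = 1.61/3 = 0.5367; mean within-ER = 0.49/1 = 0.4900.
Geometric mean = √(0.5367 × 0.4900) = 0.5128.
HTMT = 0.1200 / 0.5128 = 0.234.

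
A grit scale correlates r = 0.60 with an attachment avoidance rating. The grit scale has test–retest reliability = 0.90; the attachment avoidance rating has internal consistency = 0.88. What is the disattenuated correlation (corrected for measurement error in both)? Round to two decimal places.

0.67

r_true = r_obs / √(r_xx · r_yy) = 0.60 / √(0.90 × 0.88) = 0.60 / √0.7920 = 0.60 / 0.8899 ≈ 0.67.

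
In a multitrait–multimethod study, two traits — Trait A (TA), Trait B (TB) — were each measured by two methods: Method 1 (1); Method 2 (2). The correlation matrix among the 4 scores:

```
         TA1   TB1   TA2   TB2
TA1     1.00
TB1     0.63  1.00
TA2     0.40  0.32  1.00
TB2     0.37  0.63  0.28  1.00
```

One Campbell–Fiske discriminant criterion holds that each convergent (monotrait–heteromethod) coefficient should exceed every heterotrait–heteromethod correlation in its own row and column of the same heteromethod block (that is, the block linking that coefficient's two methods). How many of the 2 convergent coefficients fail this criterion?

0

Checking each validity diagonal entry against its comparison values:
TA (methods 1·2): 0.40 vs {0.37, 0.32} → pass.
TB (methods 1·2): 0.63 vs {0.32, 0.37} → pass.
0 of 2 fail.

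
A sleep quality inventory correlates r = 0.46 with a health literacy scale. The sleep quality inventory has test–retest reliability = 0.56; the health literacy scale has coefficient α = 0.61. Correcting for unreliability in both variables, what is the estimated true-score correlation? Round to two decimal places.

r_true = r_obs / √(r_xx · r_yy) = 0.46 / √(0.56 × 0.61) = 0.46 / √0.3416 = 0.46 / 0.5845 ≈ 0.79.

0.79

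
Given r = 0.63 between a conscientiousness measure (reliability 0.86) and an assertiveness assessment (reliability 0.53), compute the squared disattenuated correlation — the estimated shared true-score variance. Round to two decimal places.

Disattenuated r = 0.63 / √(0.86 × 0.53) = 0.63 / 0.6751 = 0.9332.
Shared true-score variance = 0.9332² = 0.8709 ≈ 0.87.

0.87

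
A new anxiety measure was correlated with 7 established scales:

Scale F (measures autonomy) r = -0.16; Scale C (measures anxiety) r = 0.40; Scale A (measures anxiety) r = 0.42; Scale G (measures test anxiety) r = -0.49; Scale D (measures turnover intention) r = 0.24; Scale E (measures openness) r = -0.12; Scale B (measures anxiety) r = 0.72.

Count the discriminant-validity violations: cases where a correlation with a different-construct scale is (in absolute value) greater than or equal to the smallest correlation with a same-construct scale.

1

Convergent (same construct = anxiety): Scale C, Scale A, Scale B.
Smallest convergent = 0.40. Discriminant |r|: 0.16, 0.49, 0.24, 0.12; count ≥ 0.40 → 1.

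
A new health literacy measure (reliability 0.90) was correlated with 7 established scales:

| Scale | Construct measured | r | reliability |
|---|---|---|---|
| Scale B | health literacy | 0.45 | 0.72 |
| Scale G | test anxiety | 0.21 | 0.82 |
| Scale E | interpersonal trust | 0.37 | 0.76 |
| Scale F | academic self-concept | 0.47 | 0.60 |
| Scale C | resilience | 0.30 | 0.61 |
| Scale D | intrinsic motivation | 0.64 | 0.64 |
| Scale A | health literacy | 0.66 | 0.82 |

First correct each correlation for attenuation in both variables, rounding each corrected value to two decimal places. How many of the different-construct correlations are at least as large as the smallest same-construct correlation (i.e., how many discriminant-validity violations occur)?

Disattenuated r (r / √(r_scale · r_new)):
  Scale B (conv): 0.45 / √(0.72·0.90) = 0.56
  Scale G (disc): 0.21 / √(0.82·0.90) = 0.24
  Scale E (disc): 0.37 / √(0.76·0.90) = 0.45
  Scale F (disc): 0.47 / √(0.60·0.90) = 0.64
  Scale C (disc): 0.30 / √(0.61·0.90) = 0.40
  Scale D (disc): 0.64 / √(0.64·0.90) = 0.84
  Scale A (conv): 0.66 / √(0.82·0.90) = 0.77
Smallest convergent = 0.56. Discriminant values: 0.24, 0.45, 0.64, 0.40, 0.84; count ≥ 0.56 → 2.

2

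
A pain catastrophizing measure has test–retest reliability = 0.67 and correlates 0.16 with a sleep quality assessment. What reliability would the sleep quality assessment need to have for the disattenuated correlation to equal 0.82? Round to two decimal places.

0.06

r_true = r_obs / √(r_xx · r_yy) ⇒ 0.82 = 0.16 / √(0.67 · r_yy).
√(0.67 · r_yy) = 0.16 / 0.82 = 0.1951; 0.67 · r_yy = 0.0381; r_yy = 0.0381 / 0.67 ≈ 0.06.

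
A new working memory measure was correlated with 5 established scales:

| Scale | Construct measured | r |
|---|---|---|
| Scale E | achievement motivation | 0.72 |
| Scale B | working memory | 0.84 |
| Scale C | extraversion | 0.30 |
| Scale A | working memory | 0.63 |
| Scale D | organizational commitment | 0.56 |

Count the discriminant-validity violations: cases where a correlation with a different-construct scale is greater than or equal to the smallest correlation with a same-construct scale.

1

Convergent (same construct = working memory): Scale B, Scale A.
Smallest convergent = 0.63. Discriminant values: 0.72, 0.30, 0.56; count ≥ 0.63 → 1.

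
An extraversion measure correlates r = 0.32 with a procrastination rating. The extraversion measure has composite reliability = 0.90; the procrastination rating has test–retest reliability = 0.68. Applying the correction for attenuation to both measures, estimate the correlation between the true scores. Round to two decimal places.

r_true = r_obs / √(r_xx · r_yy) = 0.32 / √(0.90 × 0.68) = 0.32 / √0.6120 = 0.32 / 0.7823 ≈ 0.41.

0.41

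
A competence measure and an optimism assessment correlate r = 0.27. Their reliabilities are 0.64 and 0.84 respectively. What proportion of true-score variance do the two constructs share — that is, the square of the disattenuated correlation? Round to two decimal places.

Disattenuated r = 0.27 / √(0.64 × 0.84) = 0.27 / 0.7332 = 0.3682.
Shared true-score variance = 0.3682² = 0.1356 ≈ 0.14.

0.14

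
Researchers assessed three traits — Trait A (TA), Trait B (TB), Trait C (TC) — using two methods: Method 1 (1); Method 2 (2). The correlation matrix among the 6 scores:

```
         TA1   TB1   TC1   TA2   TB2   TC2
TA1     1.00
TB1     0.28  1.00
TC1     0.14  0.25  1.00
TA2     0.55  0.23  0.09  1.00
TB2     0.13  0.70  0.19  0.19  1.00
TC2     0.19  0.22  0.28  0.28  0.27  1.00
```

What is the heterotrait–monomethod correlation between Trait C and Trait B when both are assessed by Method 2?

0.27

Different traits, same method: r(TC2, TB2) = 0.27.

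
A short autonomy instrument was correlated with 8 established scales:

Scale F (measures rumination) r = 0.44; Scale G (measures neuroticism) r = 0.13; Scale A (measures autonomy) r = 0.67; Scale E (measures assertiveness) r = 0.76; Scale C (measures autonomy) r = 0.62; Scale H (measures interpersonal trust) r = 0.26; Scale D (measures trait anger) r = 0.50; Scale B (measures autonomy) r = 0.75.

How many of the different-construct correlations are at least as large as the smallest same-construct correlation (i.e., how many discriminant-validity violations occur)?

Convergent (same construct = autonomy): Scale A, Scale C, Scale B.
Smallest convergent = 0.62. Discriminant values: 0.44, 0.13, 0.76, 0.26, 0.50; count ≥ 0.62 → 1.

1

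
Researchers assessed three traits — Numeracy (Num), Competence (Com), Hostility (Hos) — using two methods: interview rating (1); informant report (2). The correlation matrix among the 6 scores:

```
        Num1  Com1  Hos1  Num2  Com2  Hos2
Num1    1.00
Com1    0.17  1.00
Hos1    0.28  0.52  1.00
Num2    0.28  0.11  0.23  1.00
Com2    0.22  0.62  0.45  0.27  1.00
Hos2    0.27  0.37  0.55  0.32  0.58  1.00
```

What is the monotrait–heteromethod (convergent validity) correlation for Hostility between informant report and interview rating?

0.55

Same trait (Hos), different methods: r(Hos2, Hos1) = 0.55.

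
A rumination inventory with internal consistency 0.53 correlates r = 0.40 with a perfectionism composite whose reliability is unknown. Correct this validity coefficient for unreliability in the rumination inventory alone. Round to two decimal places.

0.55

Single correction: r_c = r_obs / √r_xx = 0.40 / √0.53 = 0.40 / 0.7280 ≈ 0.55.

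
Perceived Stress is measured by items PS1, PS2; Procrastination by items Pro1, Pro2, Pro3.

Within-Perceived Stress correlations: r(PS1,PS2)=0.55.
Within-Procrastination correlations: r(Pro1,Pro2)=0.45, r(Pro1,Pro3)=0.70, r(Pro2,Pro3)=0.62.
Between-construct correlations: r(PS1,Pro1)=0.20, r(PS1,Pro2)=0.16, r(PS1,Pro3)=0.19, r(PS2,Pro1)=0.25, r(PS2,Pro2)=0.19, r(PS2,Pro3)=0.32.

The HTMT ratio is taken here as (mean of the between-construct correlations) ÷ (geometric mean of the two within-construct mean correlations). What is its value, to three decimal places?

Mean heterotrait r = 1.31/6 = 0.2183.
Mean within-PS = 0.55/1 = 0.5500; mean within-Pro = 1.77/3 = 0.5900.
Geometric mean = √(0.5500 × 0.5900) = 0.5696.
HTMT = 0.2183 / 0.5696 = 0.383.

0.383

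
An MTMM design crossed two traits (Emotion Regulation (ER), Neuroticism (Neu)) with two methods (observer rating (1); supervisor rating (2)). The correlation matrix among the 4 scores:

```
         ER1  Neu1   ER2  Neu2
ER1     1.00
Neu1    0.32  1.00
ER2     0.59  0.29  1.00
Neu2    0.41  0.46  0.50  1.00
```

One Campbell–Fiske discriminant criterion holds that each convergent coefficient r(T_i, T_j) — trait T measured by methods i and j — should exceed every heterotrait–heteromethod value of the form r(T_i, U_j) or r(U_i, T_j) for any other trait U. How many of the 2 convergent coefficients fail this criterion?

Convergent coefficients and their comparison sets:
ER (methods 1·2): 0.59 vs {0.41, 0.29} → pass.
Neu (methods 1·2): 0.46 vs {0.29, 0.41} → pass.
0 of 2 fail.

0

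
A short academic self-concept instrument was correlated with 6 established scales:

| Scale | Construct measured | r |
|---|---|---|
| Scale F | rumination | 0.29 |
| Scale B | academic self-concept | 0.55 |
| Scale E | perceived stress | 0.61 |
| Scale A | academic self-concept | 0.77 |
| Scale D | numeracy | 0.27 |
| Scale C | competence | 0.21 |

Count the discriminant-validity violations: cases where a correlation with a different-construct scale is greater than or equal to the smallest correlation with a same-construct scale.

1

Convergent (same construct = academic self-concept): Scale B, Scale A.
Smallest convergent = 0.55. Discriminant values: 0.29, 0.61, 0.27, 0.21; count ≥ 0.55 → 1.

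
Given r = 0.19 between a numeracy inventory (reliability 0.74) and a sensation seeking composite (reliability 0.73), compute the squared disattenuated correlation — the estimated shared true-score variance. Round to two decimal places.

Disattenuated r = 0.19 / √(0.74 × 0.73) = 0.19 / 0.7350 = 0.2585.
Shared true-score variance = 0.2585² = 0.0668 ≈ 0.07.

0.07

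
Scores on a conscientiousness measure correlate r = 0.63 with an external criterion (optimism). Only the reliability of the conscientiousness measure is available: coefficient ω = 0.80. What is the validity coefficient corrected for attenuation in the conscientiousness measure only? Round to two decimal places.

0.70

Single correction: r_c = r_obs / √r_xx = 0.63 / √0.80 = 0.63 / 0.8944 ≈ 0.70.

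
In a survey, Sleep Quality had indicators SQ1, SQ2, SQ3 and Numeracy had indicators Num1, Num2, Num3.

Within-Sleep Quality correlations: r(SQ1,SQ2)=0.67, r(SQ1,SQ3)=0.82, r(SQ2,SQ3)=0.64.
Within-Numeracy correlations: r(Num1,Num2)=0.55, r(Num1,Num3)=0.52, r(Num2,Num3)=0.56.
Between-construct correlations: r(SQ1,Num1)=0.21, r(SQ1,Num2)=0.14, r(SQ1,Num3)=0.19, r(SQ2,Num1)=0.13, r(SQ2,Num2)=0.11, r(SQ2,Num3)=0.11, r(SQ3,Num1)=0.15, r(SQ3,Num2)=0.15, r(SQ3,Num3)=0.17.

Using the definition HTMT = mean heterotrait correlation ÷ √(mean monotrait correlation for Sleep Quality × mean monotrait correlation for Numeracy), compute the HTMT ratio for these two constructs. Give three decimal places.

0.243

Between-construct mean = 1.36/9 = 0.1511.
Mean within-SQ = 2.13/3 = 0.7100; mean within-Num = 1.63/3 = 0.5433.
Geometric mean = √(0.7100 × 0.5433) = 0.6211.
HTMT = 0.1511 / 0.6211 = 0.243.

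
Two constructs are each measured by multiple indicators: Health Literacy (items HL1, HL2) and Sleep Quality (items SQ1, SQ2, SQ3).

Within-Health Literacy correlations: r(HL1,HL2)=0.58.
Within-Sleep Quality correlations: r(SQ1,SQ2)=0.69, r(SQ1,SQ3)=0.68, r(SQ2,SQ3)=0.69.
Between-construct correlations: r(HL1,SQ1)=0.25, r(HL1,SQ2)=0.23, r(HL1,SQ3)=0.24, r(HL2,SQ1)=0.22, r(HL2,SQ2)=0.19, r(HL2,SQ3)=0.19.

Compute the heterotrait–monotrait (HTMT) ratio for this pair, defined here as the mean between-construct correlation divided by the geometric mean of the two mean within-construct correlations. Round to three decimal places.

Mean between = 1.32/6 = 0.2200.
Mean within-HL = 0.58/1 = 0.5800; mean within-SQ = 2.06/3 = 0.6867.
Geometric mean = √(0.5800 × 0.6867) = 0.6311.
HTMT = 0.2200 / 0.6311 = 0.349.

0.349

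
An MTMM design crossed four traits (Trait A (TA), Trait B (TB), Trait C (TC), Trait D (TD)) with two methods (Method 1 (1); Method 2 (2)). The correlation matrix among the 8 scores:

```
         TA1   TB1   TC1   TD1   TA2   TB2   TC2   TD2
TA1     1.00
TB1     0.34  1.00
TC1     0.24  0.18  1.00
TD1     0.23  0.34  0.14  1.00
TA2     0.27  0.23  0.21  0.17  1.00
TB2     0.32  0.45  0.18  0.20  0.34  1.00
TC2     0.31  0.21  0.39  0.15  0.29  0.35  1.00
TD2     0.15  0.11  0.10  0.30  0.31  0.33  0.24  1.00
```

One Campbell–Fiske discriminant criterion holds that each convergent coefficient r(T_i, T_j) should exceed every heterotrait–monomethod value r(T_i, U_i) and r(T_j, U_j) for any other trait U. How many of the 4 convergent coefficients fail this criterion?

2

Convergent coefficients and their comparison sets:
TA (methods 1·2): 0.27 vs {0.34, 0.34, 0.24, 0.29, 0.23, 0.31} → fail.
TB (methods 1·2): 0.45 vs {0.34, 0.34, 0.18, 0.35, 0.34, 0.33} → pass.
TC (methods 1·2): 0.39 vs {0.24, 0.29, 0.18, 0.35, 0.14, 0.24} → pass.
TD (methods 1·2): 0.30 vs {0.23, 0.31, 0.34, 0.33, 0.14, 0.24} → fail.
2 of 4 fail.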